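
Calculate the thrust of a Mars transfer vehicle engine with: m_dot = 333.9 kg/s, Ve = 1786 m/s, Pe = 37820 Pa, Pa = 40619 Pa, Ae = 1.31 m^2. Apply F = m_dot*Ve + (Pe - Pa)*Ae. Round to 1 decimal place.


Step 1: Momentum thrust = m_dot * Ve = 333.9 * 1786 = 596345.4 N
Step 2: Pressure thrust = (Pe - Pa) * Ae = (37820 - 40619) * 1.31 = -3666.69 N
Step 3: Total thrust F = 596345.4 + -3666.69 = 592678.7 N

592678.7


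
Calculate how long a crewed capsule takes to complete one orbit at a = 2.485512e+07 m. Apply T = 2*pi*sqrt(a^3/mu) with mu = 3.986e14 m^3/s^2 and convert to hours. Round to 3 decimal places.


Step 1: a^3 / mu = 1.535492e+22 / 3.986e14 = 3.852213e+07
Step 2: sqrt(3.852213e+07) = 6206.6199 s
Step 3: T = 2*pi * 6206.6199 = 38997.34 s
Step 4: T in hours = 38997.34 / 3600 = 10.833 hours

10.833


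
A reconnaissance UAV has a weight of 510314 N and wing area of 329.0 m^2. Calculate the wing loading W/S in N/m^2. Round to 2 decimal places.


Step 1: Wing loading = W / S = 510314 / 329.0
Step 2: Wing loading = 1551.11 N/m^2

1551.11


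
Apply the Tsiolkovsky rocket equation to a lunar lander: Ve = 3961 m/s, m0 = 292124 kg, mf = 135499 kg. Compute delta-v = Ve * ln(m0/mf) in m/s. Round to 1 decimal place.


Step 1: Mass ratio m0/mf = 292124 / 135499 = 2.155913
Step 2: ln(2.155913) = 0.768214
Step 3: delta-v = 3961 * 0.768214 = 3042.9 m/s

3042.9


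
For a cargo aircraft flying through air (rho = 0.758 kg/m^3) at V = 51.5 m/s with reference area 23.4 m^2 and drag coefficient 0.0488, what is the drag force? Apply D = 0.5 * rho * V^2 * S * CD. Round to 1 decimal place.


Step 1: Dynamic pressure q = 0.5 * 0.758 * 51.5^2 = 1005.2028 Pa
Step 2: Drag D = q * S * CD = 1005.2028 * 23.4 * 0.0488
Step 3: D = 1147.9 N

1147.9


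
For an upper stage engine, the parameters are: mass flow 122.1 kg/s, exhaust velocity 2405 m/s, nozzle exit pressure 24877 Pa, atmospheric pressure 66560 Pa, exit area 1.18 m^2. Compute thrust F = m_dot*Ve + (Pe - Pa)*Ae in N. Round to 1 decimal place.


Step 1: Momentum thrust = m_dot * Ve = 122.1 * 2405 = 293650.5 N
Step 2: Pressure thrust = (Pe - Pa) * Ae = (24877 - 66560) * 1.18 = -49185.94 N
Step 3: Total thrust F = 293650.5 + -49185.94 = 244464.6 N

244464.6


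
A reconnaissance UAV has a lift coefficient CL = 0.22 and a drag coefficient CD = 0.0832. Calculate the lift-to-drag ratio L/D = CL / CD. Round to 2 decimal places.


Step 1: L/D = CL / CD = 0.22 / 0.0832
Step 2: L/D = 2.64

2.64


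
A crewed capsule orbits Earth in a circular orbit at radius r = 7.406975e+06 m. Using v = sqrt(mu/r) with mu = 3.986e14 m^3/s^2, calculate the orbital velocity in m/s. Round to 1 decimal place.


Step 1: mu / r = 3.986e14 / 7.406975e+06 = 53814141.4005
Step 2: v = sqrt(53814141.4005) = 7335.8 m/s

7335.8


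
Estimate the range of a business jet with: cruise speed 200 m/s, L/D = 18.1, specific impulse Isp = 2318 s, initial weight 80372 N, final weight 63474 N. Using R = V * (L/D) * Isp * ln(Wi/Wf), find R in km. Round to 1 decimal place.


Step 1: Coefficient = V * (L/D) * Isp = 200 * 18.1 * 2318 = 8391160.0 m
Step 2: Wi/Wf = 80372 / 63474 = 1.266219
Step 3: ln(1.266219) = 0.236035
Step 4: R = 8391160.0 * 0.236035 = 1980611.5 m = 1980.6 km

1980.6


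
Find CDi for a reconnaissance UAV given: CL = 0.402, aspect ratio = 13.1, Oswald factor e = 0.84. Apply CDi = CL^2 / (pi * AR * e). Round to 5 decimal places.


Step 1: CL^2 = 0.402^2 = 0.161604
Step 2: pi * AR * e = 3.14159 * 13.1 * 0.84 = 34.570086
Step 3: CDi = 0.161604 / 34.570086 = 0.00467

0.00467


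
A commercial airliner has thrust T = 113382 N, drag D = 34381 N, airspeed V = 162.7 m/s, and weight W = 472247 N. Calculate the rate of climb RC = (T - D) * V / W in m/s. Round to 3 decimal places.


Step 1: Excess thrust = T - D = 113382 - 34381 = 79001 N
Step 2: Excess power = 79001 * 162.7 = 12853462.7 W
Step 3: RC = 12853462.7 / 472247 = 27.218 m/s

27.218


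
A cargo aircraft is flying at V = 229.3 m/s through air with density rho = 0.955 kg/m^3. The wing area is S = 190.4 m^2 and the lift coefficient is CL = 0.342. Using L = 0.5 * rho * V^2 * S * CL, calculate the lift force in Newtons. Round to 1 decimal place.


Step 1: Calculate dynamic pressure q = 0.5 * 0.955 * 229.3^2 = 0.5 * 0.955 * 52578.49 = 25106.229 Pa
Step 2: Multiply by wing area and lift coefficient: L = 25106.229 * 190.4 * 0.342
Step 3: L = 4780225.9968 * 0.342 = 1634837.3 N

1634837.3


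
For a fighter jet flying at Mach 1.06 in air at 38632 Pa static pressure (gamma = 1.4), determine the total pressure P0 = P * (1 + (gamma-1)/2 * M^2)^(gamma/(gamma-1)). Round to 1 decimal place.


Step 1: (gamma-1)/2 * M^2 = 0.2 * 1.1236 = 0.22472
Step 2: 1 + 0.22472 = 1.22472
Step 3: Exponent gamma/(gamma-1) = 3.5
Step 4: P0 = 38632 * 1.22472^3.5 = 78537.3 Pa

78537.3


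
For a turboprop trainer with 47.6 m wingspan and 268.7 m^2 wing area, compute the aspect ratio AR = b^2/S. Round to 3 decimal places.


Step 1: b^2 = 47.6^2 = 2265.76
Step 2: AR = 2265.76 / 268.7 = 8.432

8.432


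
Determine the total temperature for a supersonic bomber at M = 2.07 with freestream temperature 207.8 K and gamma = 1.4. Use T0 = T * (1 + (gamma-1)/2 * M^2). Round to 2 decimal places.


Step 1: (gamma-1)/2 = 0.2
Step 2: M^2 = 4.2849
Step 3: 1 + 0.2 * 4.2849 = 1.85698
Step 4: T0 = 207.8 * 1.85698 = 385.88 K

385.88


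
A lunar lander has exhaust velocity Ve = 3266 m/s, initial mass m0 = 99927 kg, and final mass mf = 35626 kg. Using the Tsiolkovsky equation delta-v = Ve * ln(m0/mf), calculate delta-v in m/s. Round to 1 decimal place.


Step 1: Mass ratio m0/mf = 99927 / 35626 = 2.80489
Step 2: ln(2.80489) = 1.031364
Step 3: delta-v = 3266 * 1.031364 = 3368.4 m/s

3368.4


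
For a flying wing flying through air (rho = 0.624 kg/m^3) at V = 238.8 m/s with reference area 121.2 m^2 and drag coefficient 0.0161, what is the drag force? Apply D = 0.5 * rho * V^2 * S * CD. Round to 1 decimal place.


Step 1: Dynamic pressure q = 0.5 * 0.624 * 238.8^2 = 17791.9373 Pa
Step 2: Drag D = q * S * CD = 17791.9373 * 121.2 * 0.0161
Step 3: D = 34717.8 N

34717.8


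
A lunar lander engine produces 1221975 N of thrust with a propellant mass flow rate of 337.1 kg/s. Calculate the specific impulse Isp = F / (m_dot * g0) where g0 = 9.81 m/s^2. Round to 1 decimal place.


Step 1: m_dot * g0 = 337.1 * 9.81 = 3306.95
Step 2: Isp = 1221975 / 3306.95 = 369.5 s

369.5


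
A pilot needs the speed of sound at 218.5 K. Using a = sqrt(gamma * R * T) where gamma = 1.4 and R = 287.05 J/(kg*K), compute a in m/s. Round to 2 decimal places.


Step 1: gamma * R * T = 1.4 * 287.05 * 218.5 = 87808.595
Step 2: a = sqrt(87808.595) = 296.33 m/s

296.33


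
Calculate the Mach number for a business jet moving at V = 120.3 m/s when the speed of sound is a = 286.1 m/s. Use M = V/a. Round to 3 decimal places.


Step 1: M = V / a = 120.3 / 286.1
Step 2: M = 0.420

0.420


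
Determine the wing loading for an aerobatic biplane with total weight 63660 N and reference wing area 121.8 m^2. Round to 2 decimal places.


Step 1: Wing loading = W / S = 63660 / 121.8
Step 2: Wing loading = 522.66 N/m^2

522.66


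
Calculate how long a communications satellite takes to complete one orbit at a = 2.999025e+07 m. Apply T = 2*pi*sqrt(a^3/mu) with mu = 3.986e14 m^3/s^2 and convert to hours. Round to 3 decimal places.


Step 1: a^3 / mu = 2.697368e+22 / 3.986e14 = 6.767106e+07
Step 2: sqrt(6.767106e+07) = 8226.242 s
Step 3: T = 2*pi * 8226.242 = 51687.0 s
Step 4: T in hours = 51687.0 / 3600 = 14.358 hours

14.358


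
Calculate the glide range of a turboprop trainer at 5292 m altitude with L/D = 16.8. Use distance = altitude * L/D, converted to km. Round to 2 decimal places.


Step 1: Glide distance = altitude * L/D = 5292 * 16.8 = 88905.6 m
Step 2: Convert to km: 88905.6 / 1000 = 88.91 km

88.91


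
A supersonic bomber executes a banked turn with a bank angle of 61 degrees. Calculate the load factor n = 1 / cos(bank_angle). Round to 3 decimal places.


Step 1: Convert 61 degrees to radians = 1.064651
Step 2: cos(61 deg) = 0.48481
Step 3: n = 1 / 0.48481 = 2.063

2.063


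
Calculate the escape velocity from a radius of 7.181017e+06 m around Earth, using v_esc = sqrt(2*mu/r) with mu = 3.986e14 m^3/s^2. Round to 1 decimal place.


Step 1: 2*mu/r = 2 * 3.986e14 / 7.181017e+06 = 111014916.1324
Step 2: v_esc = sqrt(111014916.1324) = 10536.4 m/s

10536.4


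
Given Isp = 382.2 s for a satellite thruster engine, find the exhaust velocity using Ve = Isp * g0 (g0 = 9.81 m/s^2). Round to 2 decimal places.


Step 1: Ve = Isp * g0 = 382.2 * 9.81
Step 2: Ve = 3749.38 m/s

3749.38


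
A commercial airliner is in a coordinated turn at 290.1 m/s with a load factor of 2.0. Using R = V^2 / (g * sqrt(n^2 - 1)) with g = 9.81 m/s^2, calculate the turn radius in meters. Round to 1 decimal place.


Step 1: V^2 = 290.1^2 = 84158.01
Step 2: n^2 - 1 = 2.0^2 - 1 = 3.0
Step 3: sqrt(3.0) = 1.732051
Step 4: R = 84158.01 / (9.81 * 1.732051) = 4953.0 m

4953.0


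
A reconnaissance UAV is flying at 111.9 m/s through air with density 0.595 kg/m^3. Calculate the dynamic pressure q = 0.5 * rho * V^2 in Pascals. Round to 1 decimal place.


Step 1: V^2 = 111.9^2 = 12521.61
Step 2: q = 0.5 * 0.595 * 12521.61
Step 3: q = 3725.2 Pa

3725.2


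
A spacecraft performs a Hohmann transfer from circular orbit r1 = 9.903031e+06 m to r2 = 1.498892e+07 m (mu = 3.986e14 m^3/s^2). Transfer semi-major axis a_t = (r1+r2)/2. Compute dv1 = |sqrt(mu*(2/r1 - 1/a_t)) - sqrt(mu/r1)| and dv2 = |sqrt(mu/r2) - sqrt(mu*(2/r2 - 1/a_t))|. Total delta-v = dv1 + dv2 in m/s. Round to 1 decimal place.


Step 1: Transfer semi-major axis a_t = (9.903031e+06 + 1.498892e+07) / 2 = 1.244598e+07 m
Step 2: v1 (circular at r1) = sqrt(mu/r1) = 6344.31 m/s
Step 3: v_t1 = sqrt(mu*(2/r1 - 1/a_t)) = 6962.34 m/s
Step 4: dv1 = |6962.34 - 6344.31| = 618.03 m/s
Step 5: v2 (circular at r2) = 5156.84 m/s, v_t2 = 4599.95 m/s
Step 6: dv2 = |5156.84 - 4599.95| = 556.89 m/s
Step 7: Total delta-v = 618.03 + 556.89 = 1174.9 m/s

1174.9


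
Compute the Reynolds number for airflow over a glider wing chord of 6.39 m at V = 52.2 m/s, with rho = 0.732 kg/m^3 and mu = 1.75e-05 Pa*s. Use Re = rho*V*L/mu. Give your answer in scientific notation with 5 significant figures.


Step 1: Numerator = rho * V * L = 0.732 * 52.2 * 6.39 = 244.164456
Step 2: Re = 244.164456 / 1.75e-05
Step 3: Re = 1.3952e+07

1.3952e+07


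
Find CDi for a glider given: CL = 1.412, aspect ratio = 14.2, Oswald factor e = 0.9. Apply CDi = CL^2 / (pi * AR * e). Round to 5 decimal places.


Step 1: CL^2 = 1.412^2 = 1.993744
Step 2: pi * AR * e = 3.14159 * 14.2 * 0.9 = 40.149554
Step 3: CDi = 1.993744 / 40.149554 = 0.04966

0.04966


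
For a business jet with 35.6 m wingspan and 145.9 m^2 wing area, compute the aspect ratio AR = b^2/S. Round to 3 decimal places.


Step 1: b^2 = 35.6^2 = 1267.36
Step 2: AR = 1267.36 / 145.9 = 8.686

8.686


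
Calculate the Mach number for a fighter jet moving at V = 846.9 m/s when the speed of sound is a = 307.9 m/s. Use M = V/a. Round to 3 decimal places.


Step 1: M = V / a = 846.9 / 307.9
Step 2: M = 2.751

2.751


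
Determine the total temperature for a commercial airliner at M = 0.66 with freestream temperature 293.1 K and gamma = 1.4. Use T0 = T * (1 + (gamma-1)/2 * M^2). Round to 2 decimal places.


Step 1: (gamma-1)/2 = 0.2
Step 2: M^2 = 0.4356
Step 3: 1 + 0.2 * 0.4356 = 1.08712
Step 4: T0 = 293.1 * 1.08712 = 318.63 K

318.63


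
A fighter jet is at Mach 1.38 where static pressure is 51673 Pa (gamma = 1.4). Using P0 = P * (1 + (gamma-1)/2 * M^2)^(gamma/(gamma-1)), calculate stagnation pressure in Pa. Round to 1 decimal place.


Step 1: (gamma-1)/2 * M^2 = 0.2 * 1.9044 = 0.38088
Step 2: 1 + 0.38088 = 1.38088
Step 3: Exponent gamma/(gamma-1) = 3.5
Step 4: P0 = 51673 * 1.38088^3.5 = 159885.6 Pa

159885.6


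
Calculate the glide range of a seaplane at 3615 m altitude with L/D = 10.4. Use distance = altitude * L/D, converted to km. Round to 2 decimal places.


Step 1: Glide distance = altitude * L/D = 3615 * 10.4 = 37596.0 m
Step 2: Convert to km: 37596.0 / 1000 = 37.60 km

37.60


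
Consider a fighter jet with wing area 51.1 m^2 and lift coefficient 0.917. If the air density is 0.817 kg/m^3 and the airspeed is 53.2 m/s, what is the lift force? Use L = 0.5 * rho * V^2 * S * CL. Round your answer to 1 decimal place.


Step 1: Calculate dynamic pressure q = 0.5 * 0.817 * 53.2^2 = 0.5 * 0.817 * 2830.24 = 1156.153 Pa
Step 2: Multiply by wing area and lift coefficient: L = 1156.153 * 51.1 * 0.917
Step 3: L = 59079.4203 * 0.917 = 54175.8 N

54175.8


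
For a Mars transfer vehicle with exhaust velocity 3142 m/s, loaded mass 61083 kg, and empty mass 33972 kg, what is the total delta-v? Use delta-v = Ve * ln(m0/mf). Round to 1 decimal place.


Step 1: Mass ratio m0/mf = 61083 / 33972 = 1.79804
Step 2: ln(1.79804) = 0.586697
Step 3: delta-v = 3142 * 0.586697 = 1843.4 m/s

1843.4


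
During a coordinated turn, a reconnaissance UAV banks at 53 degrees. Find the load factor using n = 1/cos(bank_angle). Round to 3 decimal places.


Step 1: Convert 53 degrees to radians = 0.925025
Step 2: cos(53 deg) = 0.601815
Step 3: n = 1 / 0.601815 = 1.662

1.662


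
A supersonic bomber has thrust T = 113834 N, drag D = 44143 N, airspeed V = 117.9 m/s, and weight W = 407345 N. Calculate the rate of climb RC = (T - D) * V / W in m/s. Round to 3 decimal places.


Step 1: Excess thrust = T - D = 113834 - 44143 = 69691 N
Step 2: Excess power = 69691 * 117.9 = 8216568.9 W
Step 3: RC = 8216568.9 / 407345 = 20.171 m/s

20.171


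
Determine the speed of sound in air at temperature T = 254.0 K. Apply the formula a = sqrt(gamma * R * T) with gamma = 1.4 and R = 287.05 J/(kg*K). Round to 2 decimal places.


Step 1: gamma * R * T = 1.4 * 287.05 * 254.0 = 102074.98
Step 2: a = sqrt(102074.98) = 319.49 m/s

319.49


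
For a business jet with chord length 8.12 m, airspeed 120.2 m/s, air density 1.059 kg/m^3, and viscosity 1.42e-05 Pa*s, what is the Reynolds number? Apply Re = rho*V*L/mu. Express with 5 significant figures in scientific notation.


Step 1: Numerator = rho * V * L = 1.059 * 120.2 * 8.12 = 1033.609416
Step 2: Re = 1033.609416 / 1.42e-05
Step 3: Re = 7.2789e+07

7.2789e+07


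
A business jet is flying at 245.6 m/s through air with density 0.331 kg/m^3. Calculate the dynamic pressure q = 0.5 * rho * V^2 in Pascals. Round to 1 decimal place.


Step 1: V^2 = 245.6^2 = 60319.36
Step 2: q = 0.5 * 0.331 * 60319.36
Step 3: q = 9982.9 Pa

9982.9


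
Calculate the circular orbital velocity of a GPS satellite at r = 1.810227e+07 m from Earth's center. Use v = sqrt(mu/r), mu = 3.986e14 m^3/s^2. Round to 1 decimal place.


Step 1: mu / r = 3.986e14 / 1.810227e+07 = 22019337.9062
Step 2: v = sqrt(22019337.9062) = 4692.5 m/s

4692.5


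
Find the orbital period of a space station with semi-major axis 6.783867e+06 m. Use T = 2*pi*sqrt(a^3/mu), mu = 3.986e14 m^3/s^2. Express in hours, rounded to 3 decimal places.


Step 1: a^3 / mu = 3.121993e+20 / 3.986e14 = 7.832397e+05
Step 2: sqrt(7.832397e+05) = 885.0083 s
Step 3: T = 2*pi * 885.0083 = 5560.67 s
Step 4: T in hours = 5560.67 / 3600 = 1.545 hours

1.545


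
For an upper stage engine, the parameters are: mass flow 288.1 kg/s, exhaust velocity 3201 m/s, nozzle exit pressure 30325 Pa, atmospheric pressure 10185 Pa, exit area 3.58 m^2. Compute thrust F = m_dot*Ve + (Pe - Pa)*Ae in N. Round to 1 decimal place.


Step 1: Momentum thrust = m_dot * Ve = 288.1 * 3201 = 922208.1 N
Step 2: Pressure thrust = (Pe - Pa) * Ae = (30325 - 10185) * 3.58 = 72101.20 N
Step 3: Total thrust F = 922208.1 + 72101.20 = 994309.3 N

994309.3


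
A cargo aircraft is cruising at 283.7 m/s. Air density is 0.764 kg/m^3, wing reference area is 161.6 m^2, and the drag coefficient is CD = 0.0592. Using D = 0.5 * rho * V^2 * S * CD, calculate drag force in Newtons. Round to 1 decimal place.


Step 1: Dynamic pressure q = 0.5 * 0.764 * 283.7^2 = 30745.5336 Pa
Step 2: Drag D = q * S * CD = 30745.5336 * 161.6 * 0.0592
Step 3: D = 294133.9 N

294133.9


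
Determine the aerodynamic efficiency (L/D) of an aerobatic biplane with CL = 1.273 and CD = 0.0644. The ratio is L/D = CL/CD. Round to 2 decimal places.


Step 1: L/D = CL / CD = 1.273 / 0.0644
Step 2: L/D = 19.77

19.77


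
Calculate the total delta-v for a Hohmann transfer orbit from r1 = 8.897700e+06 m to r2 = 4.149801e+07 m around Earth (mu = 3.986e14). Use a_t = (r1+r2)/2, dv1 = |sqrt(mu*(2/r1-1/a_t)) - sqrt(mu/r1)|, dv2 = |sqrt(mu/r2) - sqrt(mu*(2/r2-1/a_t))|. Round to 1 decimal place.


Step 1: Transfer semi-major axis a_t = (8.897700e+06 + 4.149801e+07) / 2 = 2.519786e+07 m
Step 2: v1 (circular at r1) = sqrt(mu/r1) = 6693.14 m/s
Step 3: v_t1 = sqrt(mu*(2/r1 - 1/a_t)) = 8589.38 m/s
Step 4: dv1 = |8589.38 - 6693.14| = 1896.24 m/s
Step 5: v2 (circular at r2) = 3099.24 m/s, v_t2 = 1841.67 m/s
Step 6: dv2 = |3099.24 - 1841.67| = 1257.57 m/s
Step 7: Total delta-v = 1896.24 + 1257.57 = 3153.8 m/s

3153.8


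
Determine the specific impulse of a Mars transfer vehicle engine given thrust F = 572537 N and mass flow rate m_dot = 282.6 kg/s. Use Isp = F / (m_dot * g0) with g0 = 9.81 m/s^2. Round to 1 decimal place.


Step 1: m_dot * g0 = 282.6 * 9.81 = 2772.31
Step 2: Isp = 572537 / 2772.31 = 206.5 s

206.5


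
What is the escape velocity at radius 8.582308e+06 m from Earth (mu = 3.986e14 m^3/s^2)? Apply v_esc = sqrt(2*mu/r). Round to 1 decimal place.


Step 1: 2*mu/r = 2 * 3.986e14 / 8.582308e+06 = 92888766.0522
Step 2: v_esc = sqrt(92888766.0522) = 9637.9 m/s

9637.9


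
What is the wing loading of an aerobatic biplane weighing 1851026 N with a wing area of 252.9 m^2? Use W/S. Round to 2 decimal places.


Step 1: Wing loading = W / S = 1851026 / 252.9
Step 2: Wing loading = 7319.20 N/m^2

7319.20


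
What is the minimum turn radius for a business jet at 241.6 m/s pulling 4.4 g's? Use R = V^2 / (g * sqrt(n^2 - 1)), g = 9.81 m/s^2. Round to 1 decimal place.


Step 1: V^2 = 241.6^2 = 58370.56
Step 2: n^2 - 1 = 4.4^2 - 1 = 18.36
Step 3: sqrt(18.36) = 4.284857
Step 4: R = 58370.56 / (9.81 * 4.284857) = 1388.6 m

1388.6


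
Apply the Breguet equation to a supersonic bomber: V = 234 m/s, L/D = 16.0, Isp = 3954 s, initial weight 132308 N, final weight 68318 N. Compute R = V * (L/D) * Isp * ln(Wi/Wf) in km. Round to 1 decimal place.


Step 1: Coefficient = V * (L/D) * Isp = 234 * 16.0 * 3954 = 14803776.0 m
Step 2: Wi/Wf = 132308 / 68318 = 1.936649
Step 3: ln(1.936649) = 0.660959
Step 4: R = 14803776.0 * 0.660959 = 9784692.9 m = 9784.7 km

9784.7


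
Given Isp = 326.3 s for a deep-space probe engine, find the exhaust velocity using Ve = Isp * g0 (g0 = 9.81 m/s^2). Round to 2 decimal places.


Step 1: Ve = Isp * g0 = 326.3 * 9.81
Step 2: Ve = 3201.00 m/s

3201.00


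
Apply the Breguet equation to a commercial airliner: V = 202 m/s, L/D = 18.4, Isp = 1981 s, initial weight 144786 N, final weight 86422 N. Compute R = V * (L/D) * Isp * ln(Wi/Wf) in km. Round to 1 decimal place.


Step 1: Coefficient = V * (L/D) * Isp = 202 * 18.4 * 1981 = 7362980.8 m
Step 2: Wi/Wf = 144786 / 86422 = 1.675337
Step 3: ln(1.675337) = 0.516015
Step 4: R = 7362980.8 * 0.516015 = 3799405.0 m = 3799.4 km

3799.4


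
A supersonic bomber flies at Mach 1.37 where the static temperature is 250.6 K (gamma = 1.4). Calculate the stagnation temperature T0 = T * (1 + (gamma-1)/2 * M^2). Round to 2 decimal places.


Step 1: (gamma-1)/2 = 0.2
Step 2: M^2 = 1.8769
Step 3: 1 + 0.2 * 1.8769 = 1.37538
Step 4: T0 = 250.6 * 1.37538 = 344.67 K

344.67


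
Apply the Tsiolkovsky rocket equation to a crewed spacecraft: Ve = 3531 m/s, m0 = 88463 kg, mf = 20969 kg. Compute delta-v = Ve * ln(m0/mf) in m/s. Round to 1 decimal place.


Step 1: Mass ratio m0/mf = 88463 / 20969 = 4.218751
Step 2: ln(4.218751) = 1.439539
Step 3: delta-v = 3531 * 1.439539 = 5083.0 m/s

5083.0


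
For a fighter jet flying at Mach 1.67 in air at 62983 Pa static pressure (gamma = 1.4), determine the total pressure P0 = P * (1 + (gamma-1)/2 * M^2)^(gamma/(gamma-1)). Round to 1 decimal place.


Step 1: (gamma-1)/2 * M^2 = 0.2 * 2.7889 = 0.55778
Step 2: 1 + 0.55778 = 1.55778
Step 3: Exponent gamma/(gamma-1) = 3.5
Step 4: P0 = 62983 * 1.55778^3.5 = 297163.0 Pa

297163.0


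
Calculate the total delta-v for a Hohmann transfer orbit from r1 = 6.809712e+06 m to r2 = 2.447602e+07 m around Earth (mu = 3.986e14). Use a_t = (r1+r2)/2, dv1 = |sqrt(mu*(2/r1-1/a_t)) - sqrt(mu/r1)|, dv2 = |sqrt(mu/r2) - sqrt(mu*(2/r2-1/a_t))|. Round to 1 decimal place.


Step 1: Transfer semi-major axis a_t = (6.809712e+06 + 2.447602e+07) / 2 = 1.564287e+07 m
Step 2: v1 (circular at r1) = sqrt(mu/r1) = 7650.75 m/s
Step 3: v_t1 = sqrt(mu*(2/r1 - 1/a_t)) = 9570.1 m/s
Step 4: dv1 = |9570.1 - 7650.75| = 1919.35 m/s
Step 5: v2 (circular at r2) = 4035.51 m/s, v_t2 = 2662.59 m/s
Step 6: dv2 = |4035.51 - 2662.59| = 1372.92 m/s
Step 7: Total delta-v = 1919.35 + 1372.92 = 3292.3 m/s

3292.3


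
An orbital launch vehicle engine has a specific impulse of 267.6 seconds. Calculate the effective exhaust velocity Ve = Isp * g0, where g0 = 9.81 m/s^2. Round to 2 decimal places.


Step 1: Ve = Isp * g0 = 267.6 * 9.81
Step 2: Ve = 2625.16 m/s

2625.16


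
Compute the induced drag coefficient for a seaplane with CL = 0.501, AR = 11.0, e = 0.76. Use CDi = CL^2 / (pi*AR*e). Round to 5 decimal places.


Step 1: CL^2 = 0.501^2 = 0.251001
Step 2: pi * AR * e = 3.14159 * 11.0 * 0.76 = 26.263715
Step 3: CDi = 0.251001 / 26.263715 = 0.00956

0.00956


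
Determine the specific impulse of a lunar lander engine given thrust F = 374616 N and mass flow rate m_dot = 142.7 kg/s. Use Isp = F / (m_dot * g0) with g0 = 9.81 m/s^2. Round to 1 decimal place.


Step 1: m_dot * g0 = 142.7 * 9.81 = 1399.89
Step 2: Isp = 374616 / 1399.89 = 267.6 s

267.6


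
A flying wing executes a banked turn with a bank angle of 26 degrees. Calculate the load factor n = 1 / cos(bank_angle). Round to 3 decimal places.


Step 1: Convert 26 degrees to radians = 0.453786
Step 2: cos(26 deg) = 0.898794
Step 3: n = 1 / 0.898794 = 1.113

1.113


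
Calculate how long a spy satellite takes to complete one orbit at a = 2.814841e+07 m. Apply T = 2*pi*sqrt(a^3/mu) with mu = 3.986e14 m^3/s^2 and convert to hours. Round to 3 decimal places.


Step 1: a^3 / mu = 2.230291e+22 / 3.986e14 = 5.595312e+07
Step 2: sqrt(5.595312e+07) = 7480.1818 s
Step 3: T = 2*pi * 7480.1818 = 46999.37 s
Step 4: T in hours = 46999.37 / 3600 = 13.055 hours

13.055


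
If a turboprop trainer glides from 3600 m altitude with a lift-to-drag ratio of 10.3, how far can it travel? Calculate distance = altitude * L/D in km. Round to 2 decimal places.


Step 1: Glide distance = altitude * L/D = 3600 * 10.3 = 37080.0 m
Step 2: Convert to km: 37080.0 / 1000 = 37.08 km

37.08


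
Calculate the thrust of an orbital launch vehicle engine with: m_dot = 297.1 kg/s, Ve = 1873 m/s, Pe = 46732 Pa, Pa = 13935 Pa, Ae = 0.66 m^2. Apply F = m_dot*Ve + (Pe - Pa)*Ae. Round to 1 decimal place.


Step 1: Momentum thrust = m_dot * Ve = 297.1 * 1873 = 556468.3 N
Step 2: Pressure thrust = (Pe - Pa) * Ae = (46732 - 13935) * 0.66 = 21646.02 N
Step 3: Total thrust F = 556468.3 + 21646.02 = 578114.3 N

578114.3


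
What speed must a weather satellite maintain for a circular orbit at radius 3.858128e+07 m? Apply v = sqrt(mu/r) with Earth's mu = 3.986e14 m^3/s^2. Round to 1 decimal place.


Step 1: mu / r = 3.986e14 / 3.858128e+07 = 10331435.349
Step 2: v = sqrt(10331435.349) = 3214.3 m/s

3214.3


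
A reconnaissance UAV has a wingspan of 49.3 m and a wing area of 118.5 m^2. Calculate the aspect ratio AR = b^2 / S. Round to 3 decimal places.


Step 1: b^2 = 49.3^2 = 2430.49
Step 2: AR = 2430.49 / 118.5 = 20.510

20.510


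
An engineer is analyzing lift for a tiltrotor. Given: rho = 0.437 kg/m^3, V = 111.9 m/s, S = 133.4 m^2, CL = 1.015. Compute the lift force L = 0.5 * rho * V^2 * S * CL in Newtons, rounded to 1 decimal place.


Step 1: Calculate dynamic pressure q = 0.5 * 0.437 * 111.9^2 = 0.5 * 0.437 * 12521.61 = 2735.9718 Pa
Step 2: Multiply by wing area and lift coefficient: L = 2735.9718 * 133.4 * 1.015
Step 3: L = 364978.6361 * 1.015 = 370453.3 N

370453.3


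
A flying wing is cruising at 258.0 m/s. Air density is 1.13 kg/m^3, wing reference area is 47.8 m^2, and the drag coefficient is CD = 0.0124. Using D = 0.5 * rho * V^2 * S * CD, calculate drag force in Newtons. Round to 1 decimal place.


Step 1: Dynamic pressure q = 0.5 * 1.13 * 258.0^2 = 37608.66 Pa
Step 2: Drag D = q * S * CD = 37608.66 * 47.8 * 0.0124
Step 3: D = 22291.4 N

22291.4


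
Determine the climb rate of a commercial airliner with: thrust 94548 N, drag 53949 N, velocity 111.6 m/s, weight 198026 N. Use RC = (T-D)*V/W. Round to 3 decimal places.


Step 1: Excess thrust = T - D = 94548 - 53949 = 40599 N
Step 2: Excess power = 40599 * 111.6 = 4530848.4 W
Step 3: RC = 4530848.4 / 198026 = 22.880 m/s

22.880


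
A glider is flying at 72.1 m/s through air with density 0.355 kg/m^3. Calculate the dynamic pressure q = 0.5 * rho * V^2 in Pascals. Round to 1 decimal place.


Step 1: V^2 = 72.1^2 = 5198.41
Step 2: q = 0.5 * 0.355 * 5198.41
Step 3: q = 922.7 Pa

922.7


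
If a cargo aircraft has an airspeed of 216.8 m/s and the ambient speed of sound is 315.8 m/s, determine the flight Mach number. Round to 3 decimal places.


Step 1: M = V / a = 216.8 / 315.8
Step 2: M = 0.687

0.687


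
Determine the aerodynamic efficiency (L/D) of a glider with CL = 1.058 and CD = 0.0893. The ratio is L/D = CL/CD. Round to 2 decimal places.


Step 1: L/D = CL / CD = 1.058 / 0.0893
Step 2: L/D = 11.85

11.85


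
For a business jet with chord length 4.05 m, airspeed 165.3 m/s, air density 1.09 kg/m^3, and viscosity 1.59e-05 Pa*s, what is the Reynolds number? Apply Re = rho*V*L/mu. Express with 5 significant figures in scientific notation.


Step 1: Numerator = rho * V * L = 1.09 * 165.3 * 4.05 = 729.71685
Step 2: Re = 729.71685 / 1.59e-05
Step 3: Re = 4.5894e+07

4.5894e+07


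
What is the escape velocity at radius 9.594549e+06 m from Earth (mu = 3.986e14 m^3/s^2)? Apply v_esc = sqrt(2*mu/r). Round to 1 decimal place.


Step 1: 2*mu/r = 2 * 3.986e14 / 9.594549e+06 = 83088845.5518
Step 2: v_esc = sqrt(83088845.5518) = 9115.3 m/s

9115.3


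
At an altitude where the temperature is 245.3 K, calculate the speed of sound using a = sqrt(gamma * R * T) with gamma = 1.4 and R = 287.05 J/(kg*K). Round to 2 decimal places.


Step 1: gamma * R * T = 1.4 * 287.05 * 245.3 = 98578.711
Step 2: a = sqrt(98578.711) = 313.97 m/s

313.97


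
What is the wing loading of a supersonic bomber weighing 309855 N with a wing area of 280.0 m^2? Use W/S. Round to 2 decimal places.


Step 1: Wing loading = W / S = 309855 / 280.0
Step 2: Wing loading = 1106.63 N/m^2

1106.63


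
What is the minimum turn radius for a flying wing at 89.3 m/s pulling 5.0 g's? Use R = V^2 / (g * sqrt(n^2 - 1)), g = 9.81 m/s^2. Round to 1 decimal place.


Step 1: V^2 = 89.3^2 = 7974.49
Step 2: n^2 - 1 = 5.0^2 - 1 = 24.0
Step 3: sqrt(24.0) = 4.898979
Step 4: R = 7974.49 / (9.81 * 4.898979) = 165.9 m

165.9


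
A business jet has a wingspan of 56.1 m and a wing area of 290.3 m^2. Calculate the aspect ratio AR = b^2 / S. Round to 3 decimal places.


Step 1: b^2 = 56.1^2 = 3147.21
Step 2: AR = 3147.21 / 290.3 = 10.841

10.841


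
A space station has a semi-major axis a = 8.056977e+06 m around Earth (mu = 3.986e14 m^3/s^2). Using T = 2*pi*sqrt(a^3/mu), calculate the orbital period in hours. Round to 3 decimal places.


Step 1: a^3 / mu = 5.230177e+20 / 3.986e14 = 1.312137e+06
Step 2: sqrt(1.312137e+06) = 1145.4853 s
Step 3: T = 2*pi * 1145.4853 = 7197.3 s
Step 4: T in hours = 7197.3 / 3600 = 1.999 hours

1.999


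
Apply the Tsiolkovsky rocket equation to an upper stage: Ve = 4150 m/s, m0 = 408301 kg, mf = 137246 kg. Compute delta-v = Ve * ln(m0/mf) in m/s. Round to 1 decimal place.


Step 1: Mass ratio m0/mf = 408301 / 137246 = 2.974957
Step 2: ln(2.974957) = 1.09023
Step 3: delta-v = 4150 * 1.09023 = 4524.5 m/s

4524.5


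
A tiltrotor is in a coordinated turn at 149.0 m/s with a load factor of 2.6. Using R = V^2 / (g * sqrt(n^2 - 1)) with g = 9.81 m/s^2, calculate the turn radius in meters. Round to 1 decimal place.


Step 1: V^2 = 149.0^2 = 22201.0
Step 2: n^2 - 1 = 2.6^2 - 1 = 5.76
Step 3: sqrt(5.76) = 2.4
Step 4: R = 22201.0 / (9.81 * 2.4) = 943.0 m

943.0


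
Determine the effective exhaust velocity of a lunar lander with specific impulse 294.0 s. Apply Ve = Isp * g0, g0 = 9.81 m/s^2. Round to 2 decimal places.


Step 1: Ve = Isp * g0 = 294.0 * 9.81
Step 2: Ve = 2884.14 m/s

2884.14


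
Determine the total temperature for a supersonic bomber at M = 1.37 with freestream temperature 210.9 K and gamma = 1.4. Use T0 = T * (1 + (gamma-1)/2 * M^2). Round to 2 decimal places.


Step 1: (gamma-1)/2 = 0.2
Step 2: M^2 = 1.8769
Step 3: 1 + 0.2 * 1.8769 = 1.37538
Step 4: T0 = 210.9 * 1.37538 = 290.07 K

290.07


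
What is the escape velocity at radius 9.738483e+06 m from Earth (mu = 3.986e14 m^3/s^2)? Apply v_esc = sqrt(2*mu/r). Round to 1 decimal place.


Step 1: 2*mu/r = 2 * 3.986e14 / 9.738483e+06 = 81860799.0587
Step 2: v_esc = sqrt(81860799.0587) = 9047.7 m/s

9047.7


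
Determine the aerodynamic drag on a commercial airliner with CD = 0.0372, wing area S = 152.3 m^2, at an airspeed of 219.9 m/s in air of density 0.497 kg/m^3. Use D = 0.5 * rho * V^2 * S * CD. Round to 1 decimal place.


Step 1: Dynamic pressure q = 0.5 * 0.497 * 219.9^2 = 12016.4685 Pa
Step 2: Drag D = q * S * CD = 12016.4685 * 152.3 * 0.0372
Step 3: D = 68080.0 N

68080.0


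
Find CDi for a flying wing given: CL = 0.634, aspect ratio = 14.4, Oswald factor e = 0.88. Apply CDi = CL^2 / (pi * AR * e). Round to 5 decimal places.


Step 1: CL^2 = 0.634^2 = 0.401956
Step 2: pi * AR * e = 3.14159 * 14.4 * 0.88 = 39.810262
Step 3: CDi = 0.401956 / 39.810262 = 0.01010

0.01010


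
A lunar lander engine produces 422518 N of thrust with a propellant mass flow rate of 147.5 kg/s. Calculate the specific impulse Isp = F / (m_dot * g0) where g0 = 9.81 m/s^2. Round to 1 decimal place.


Step 1: m_dot * g0 = 147.5 * 9.81 = 1446.98
Step 2: Isp = 422518 / 1446.98 = 292.0 s

292.0


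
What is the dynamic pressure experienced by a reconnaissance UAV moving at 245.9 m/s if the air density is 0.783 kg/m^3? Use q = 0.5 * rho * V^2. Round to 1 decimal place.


Step 1: V^2 = 245.9^2 = 60466.81
Step 2: q = 0.5 * 0.783 * 60466.81
Step 3: q = 23672.8 Pa

23672.8


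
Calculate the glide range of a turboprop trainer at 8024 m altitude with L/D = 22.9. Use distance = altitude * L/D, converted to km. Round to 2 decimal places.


Step 1: Glide distance = altitude * L/D = 8024 * 22.9 = 183749.6 m
Step 2: Convert to km: 183749.6 / 1000 = 183.75 km

183.75


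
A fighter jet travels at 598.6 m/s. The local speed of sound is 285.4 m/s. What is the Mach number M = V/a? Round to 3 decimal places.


Step 1: M = V / a = 598.6 / 285.4
Step 2: M = 2.097

2.097


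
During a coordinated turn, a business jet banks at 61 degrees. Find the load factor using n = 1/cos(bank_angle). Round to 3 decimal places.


Step 1: Convert 61 degrees to radians = 1.064651
Step 2: cos(61 deg) = 0.48481
Step 3: n = 1 / 0.48481 = 2.063

2.063


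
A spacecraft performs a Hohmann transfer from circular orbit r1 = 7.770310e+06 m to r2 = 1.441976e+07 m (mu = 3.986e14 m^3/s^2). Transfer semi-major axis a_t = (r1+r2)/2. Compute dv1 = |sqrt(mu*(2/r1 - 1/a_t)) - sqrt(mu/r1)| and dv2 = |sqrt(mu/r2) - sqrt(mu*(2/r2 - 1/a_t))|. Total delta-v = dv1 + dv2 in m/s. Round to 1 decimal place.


Step 1: Transfer semi-major axis a_t = (7.770310e+06 + 1.441976e+07) / 2 = 1.109504e+07 m
Step 2: v1 (circular at r1) = sqrt(mu/r1) = 7162.25 m/s
Step 3: v_t1 = sqrt(mu*(2/r1 - 1/a_t)) = 8165.15 m/s
Step 4: dv1 = |8165.15 - 7162.25| = 1002.9 m/s
Step 5: v2 (circular at r2) = 5257.63 m/s, v_t2 = 4399.92 m/s
Step 6: dv2 = |5257.63 - 4399.92| = 857.71 m/s
Step 7: Total delta-v = 1002.9 + 857.71 = 1860.6 m/s

1860.6


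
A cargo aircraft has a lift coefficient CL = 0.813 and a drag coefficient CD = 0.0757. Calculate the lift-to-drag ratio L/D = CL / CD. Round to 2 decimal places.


Step 1: L/D = CL / CD = 0.813 / 0.0757
Step 2: L/D = 10.74

10.74


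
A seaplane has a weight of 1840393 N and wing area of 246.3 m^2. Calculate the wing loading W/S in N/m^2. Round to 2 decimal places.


Step 1: Wing loading = W / S = 1840393 / 246.3
Step 2: Wing loading = 7472.16 N/m^2

7472.16


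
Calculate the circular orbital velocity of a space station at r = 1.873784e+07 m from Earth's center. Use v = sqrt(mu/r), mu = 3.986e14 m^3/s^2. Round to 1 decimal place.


Step 1: mu / r = 3.986e14 / 1.873784e+07 = 21272462.5677
Step 2: v = sqrt(21272462.5677) = 4612.2 m/s

4612.2


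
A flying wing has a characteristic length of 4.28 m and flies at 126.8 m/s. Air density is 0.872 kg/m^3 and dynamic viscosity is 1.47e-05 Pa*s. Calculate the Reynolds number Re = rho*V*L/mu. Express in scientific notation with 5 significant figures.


Step 1: Numerator = rho * V * L = 0.872 * 126.8 * 4.28 = 473.237888
Step 2: Re = 473.237888 / 1.47e-05
Step 3: Re = 3.2193e+07

3.2193e+07


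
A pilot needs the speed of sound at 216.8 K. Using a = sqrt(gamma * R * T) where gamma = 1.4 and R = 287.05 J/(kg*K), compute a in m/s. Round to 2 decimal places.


Step 1: gamma * R * T = 1.4 * 287.05 * 216.8 = 87125.416
Step 2: a = sqrt(87125.416) = 295.17 m/s

295.17


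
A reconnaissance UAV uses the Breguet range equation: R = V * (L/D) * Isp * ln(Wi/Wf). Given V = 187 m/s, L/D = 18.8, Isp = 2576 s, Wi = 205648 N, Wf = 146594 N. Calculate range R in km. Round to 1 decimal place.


Step 1: Coefficient = V * (L/D) * Isp = 187 * 18.8 * 2576 = 9056185.6 m
Step 2: Wi/Wf = 205648 / 146594 = 1.40284
Step 3: ln(1.40284) = 0.338499
Step 4: R = 9056185.6 * 0.338499 = 3065510.8 m = 3065.5 km

3065.5


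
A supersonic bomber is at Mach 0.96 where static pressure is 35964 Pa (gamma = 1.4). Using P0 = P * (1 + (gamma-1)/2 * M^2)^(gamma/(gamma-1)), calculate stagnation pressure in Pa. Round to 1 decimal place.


Step 1: (gamma-1)/2 * M^2 = 0.2 * 0.9216 = 0.18432
Step 2: 1 + 0.18432 = 1.18432
Step 3: Exponent gamma/(gamma-1) = 3.5
Step 4: P0 = 35964 * 1.18432^3.5 = 65014.4 Pa

65014.4


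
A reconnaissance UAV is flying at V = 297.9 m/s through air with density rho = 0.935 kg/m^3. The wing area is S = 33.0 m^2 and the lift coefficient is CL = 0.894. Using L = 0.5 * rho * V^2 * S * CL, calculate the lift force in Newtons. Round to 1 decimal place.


Step 1: Calculate dynamic pressure q = 0.5 * 0.935 * 297.9^2 = 0.5 * 0.935 * 88744.41 = 41488.0117 Pa
Step 2: Multiply by wing area and lift coefficient: L = 41488.0117 * 33.0 * 0.894
Step 3: L = 1369104.3853 * 0.894 = 1223979.3 N

1223979.3


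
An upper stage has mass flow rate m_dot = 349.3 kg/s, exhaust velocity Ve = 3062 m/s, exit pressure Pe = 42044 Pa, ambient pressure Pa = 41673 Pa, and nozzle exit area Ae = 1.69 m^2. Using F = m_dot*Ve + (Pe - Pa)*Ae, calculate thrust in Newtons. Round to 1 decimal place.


Step 1: Momentum thrust = m_dot * Ve = 349.3 * 3062 = 1069556.6 N
Step 2: Pressure thrust = (Pe - Pa) * Ae = (42044 - 41673) * 1.69 = 626.99 N
Step 3: Total thrust F = 1069556.6 + 626.99 = 1070183.6 N

1070183.6


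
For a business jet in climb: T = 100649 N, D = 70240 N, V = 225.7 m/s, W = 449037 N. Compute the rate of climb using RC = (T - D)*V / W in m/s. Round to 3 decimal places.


Step 1: Excess thrust = T - D = 100649 - 70240 = 30409 N
Step 2: Excess power = 30409 * 225.7 = 6863311.3 W
Step 3: RC = 6863311.3 / 449037 = 15.285 m/s

15.285


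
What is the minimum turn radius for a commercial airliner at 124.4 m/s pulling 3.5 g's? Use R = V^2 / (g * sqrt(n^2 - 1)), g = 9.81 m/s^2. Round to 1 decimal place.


Step 1: V^2 = 124.4^2 = 15475.36
Step 2: n^2 - 1 = 3.5^2 - 1 = 11.25
Step 3: sqrt(11.25) = 3.354102
Step 4: R = 15475.36 / (9.81 * 3.354102) = 470.3 m

470.3


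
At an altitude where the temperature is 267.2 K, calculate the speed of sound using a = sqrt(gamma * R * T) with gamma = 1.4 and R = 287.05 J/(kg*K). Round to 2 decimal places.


Step 1: gamma * R * T = 1.4 * 287.05 * 267.2 = 107379.664
Step 2: a = sqrt(107379.664) = 327.69 m/s

327.69


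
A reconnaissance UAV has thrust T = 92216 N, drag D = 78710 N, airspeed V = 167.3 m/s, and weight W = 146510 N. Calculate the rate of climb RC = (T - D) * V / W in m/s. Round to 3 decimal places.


Step 1: Excess thrust = T - D = 92216 - 78710 = 13506 N
Step 2: Excess power = 13506 * 167.3 = 2259553.8 W
Step 3: RC = 2259553.8 / 146510 = 15.423 m/s

15.423


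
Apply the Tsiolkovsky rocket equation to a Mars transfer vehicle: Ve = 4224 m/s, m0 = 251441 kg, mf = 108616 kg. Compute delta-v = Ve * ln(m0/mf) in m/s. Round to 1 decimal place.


Step 1: Mass ratio m0/mf = 251441 / 108616 = 2.314954
Step 2: ln(2.314954) = 0.83939
Step 3: delta-v = 4224 * 0.83939 = 3545.6 m/s

3545.6


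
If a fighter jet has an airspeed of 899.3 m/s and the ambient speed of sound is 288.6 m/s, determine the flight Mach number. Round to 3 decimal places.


Step 1: M = V / a = 899.3 / 288.6
Step 2: M = 3.116

3.116


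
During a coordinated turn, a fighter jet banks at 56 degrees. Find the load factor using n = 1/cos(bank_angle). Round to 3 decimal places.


Step 1: Convert 56 degrees to radians = 0.977384
Step 2: cos(56 deg) = 0.559193
Step 3: n = 1 / 0.559193 = 1.788

1.788


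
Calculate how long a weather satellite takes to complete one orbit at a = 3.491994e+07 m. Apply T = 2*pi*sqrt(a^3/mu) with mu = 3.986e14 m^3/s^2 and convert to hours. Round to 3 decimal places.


Step 1: a^3 / mu = 4.258145e+22 / 3.986e14 = 1.068275e+08
Step 2: sqrt(1.068275e+08) = 10335.7402 s
Step 3: T = 2*pi * 10335.7402 = 64941.37 s
Step 4: T in hours = 64941.37 / 3600 = 18.039 hours

18.039


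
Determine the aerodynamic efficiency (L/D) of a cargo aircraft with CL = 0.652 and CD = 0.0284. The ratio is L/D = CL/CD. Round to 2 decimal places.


Step 1: L/D = CL / CD = 0.652 / 0.0284
Step 2: L/D = 22.96

22.96


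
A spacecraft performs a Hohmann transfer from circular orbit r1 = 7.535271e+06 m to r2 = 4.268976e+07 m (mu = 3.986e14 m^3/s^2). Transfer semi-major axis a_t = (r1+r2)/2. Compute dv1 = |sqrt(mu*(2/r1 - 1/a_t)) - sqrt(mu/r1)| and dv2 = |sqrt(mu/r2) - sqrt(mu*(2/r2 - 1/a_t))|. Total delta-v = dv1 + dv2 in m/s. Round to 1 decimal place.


Step 1: Transfer semi-major axis a_t = (7.535271e+06 + 4.268976e+07) / 2 = 2.511252e+07 m
Step 2: v1 (circular at r1) = sqrt(mu/r1) = 7273.09 m/s
Step 3: v_t1 = sqrt(mu*(2/r1 - 1/a_t)) = 9482.79 m/s
Step 4: dv1 = |9482.79 - 7273.09| = 2209.69 m/s
Step 5: v2 (circular at r2) = 3055.67 m/s, v_t2 = 1673.83 m/s
Step 6: dv2 = |3055.67 - 1673.83| = 1381.84 m/s
Step 7: Total delta-v = 2209.69 + 1381.84 = 3591.5 m/s

3591.5


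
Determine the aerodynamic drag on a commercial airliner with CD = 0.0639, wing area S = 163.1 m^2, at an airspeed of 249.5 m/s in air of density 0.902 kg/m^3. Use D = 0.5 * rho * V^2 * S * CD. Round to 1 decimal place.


Step 1: Dynamic pressure q = 0.5 * 0.902 * 249.5^2 = 28074.8628 Pa
Step 2: Drag D = q * S * CD = 28074.8628 * 163.1 * 0.0639
Step 3: D = 292598.7 N

292598.7


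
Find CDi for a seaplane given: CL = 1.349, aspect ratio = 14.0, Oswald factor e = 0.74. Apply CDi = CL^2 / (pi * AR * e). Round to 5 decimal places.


Step 1: CL^2 = 1.349^2 = 1.819801
Step 2: pi * AR * e = 3.14159 * 14.0 * 0.74 = 32.5469
Step 3: CDi = 1.819801 / 32.5469 = 0.05591

0.05591


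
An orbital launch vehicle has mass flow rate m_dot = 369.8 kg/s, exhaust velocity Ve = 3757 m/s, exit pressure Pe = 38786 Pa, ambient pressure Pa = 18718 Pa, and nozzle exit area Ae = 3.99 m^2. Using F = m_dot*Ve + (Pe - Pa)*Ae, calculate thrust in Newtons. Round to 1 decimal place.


Step 1: Momentum thrust = m_dot * Ve = 369.8 * 3757 = 1389338.6 N
Step 2: Pressure thrust = (Pe - Pa) * Ae = (38786 - 18718) * 3.99 = 80071.32 N
Step 3: Total thrust F = 1389338.6 + 80071.32 = 1469409.9 N

1469409.9
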